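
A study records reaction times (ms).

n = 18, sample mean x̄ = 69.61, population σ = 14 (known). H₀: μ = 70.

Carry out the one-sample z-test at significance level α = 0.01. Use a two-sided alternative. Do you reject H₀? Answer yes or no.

reject H₀: no

SE = σ/√n = 14/√18 = 3.2998
z = (x̄−μ₀)/SE = (69.61−70)/3.2998 = -0.1182
p-value (two-sided) = 0.90592
At α=0.01: p ≥ α → fail to reject H₀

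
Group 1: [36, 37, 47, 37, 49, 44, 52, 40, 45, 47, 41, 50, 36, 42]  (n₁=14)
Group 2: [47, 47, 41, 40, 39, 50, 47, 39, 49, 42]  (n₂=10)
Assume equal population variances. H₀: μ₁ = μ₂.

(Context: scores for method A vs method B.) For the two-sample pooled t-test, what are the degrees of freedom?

df = n₁ + n₂ − 2 = 14 + 10 − 2 = 22

degrees of freedom = 22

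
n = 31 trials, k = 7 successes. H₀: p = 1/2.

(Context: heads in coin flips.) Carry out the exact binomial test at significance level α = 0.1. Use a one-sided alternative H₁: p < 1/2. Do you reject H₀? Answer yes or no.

Exact binomial: n=31, k=7, p₀=1/2=0.5000
P(X≤7) from Σ C(n,i)·p₀^i·(1−p₀)^(n−i)
p-value (one-sided, H₁ less) = 0.00166
At α=0.1: p < α → reject H₀

reject H₀: yes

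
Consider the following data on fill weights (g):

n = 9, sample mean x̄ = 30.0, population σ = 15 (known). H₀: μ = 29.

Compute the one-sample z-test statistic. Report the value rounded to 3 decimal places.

SE = σ/√n = 15/√9 = 5.0000
z = (x̄−μ₀)/SE = (30.0−29)/5.0000 = 0.2000

test statistic = 0.200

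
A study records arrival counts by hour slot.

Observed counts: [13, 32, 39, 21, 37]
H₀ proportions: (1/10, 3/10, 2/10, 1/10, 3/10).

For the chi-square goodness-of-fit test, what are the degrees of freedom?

degrees of freedom = 4

df = k − 1 = 5 − 1 = 4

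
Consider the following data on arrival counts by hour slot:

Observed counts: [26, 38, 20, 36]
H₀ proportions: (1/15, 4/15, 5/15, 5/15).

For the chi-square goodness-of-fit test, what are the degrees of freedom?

df = k − 1 = 4 − 1 = 3

degrees of freedom = 3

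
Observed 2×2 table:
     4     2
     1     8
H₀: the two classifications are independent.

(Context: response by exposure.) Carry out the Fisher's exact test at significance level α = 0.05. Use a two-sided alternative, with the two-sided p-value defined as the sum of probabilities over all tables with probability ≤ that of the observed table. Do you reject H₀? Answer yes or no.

reject H₀: no

Margins: r₁=6, r₂=9, c₁=5, c₂=10, n=15
p_obs = C(6,4)·C(9,1)/C(15,5); sum pmf over tables with pmf ≤ p_obs
p-value (two-sided) = 0.08891
At α=0.05: p ≥ α → fail to reject H₀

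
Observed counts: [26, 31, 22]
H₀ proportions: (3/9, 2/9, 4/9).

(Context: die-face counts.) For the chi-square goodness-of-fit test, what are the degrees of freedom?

df = k − 1 = 3 − 1 = 2

degrees of freedom = 2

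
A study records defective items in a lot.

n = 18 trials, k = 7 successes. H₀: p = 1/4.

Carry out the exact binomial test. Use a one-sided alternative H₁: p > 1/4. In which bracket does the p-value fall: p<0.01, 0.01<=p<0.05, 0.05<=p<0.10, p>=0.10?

Exact binomial: n=18, k=7, p₀=1/4=0.2500
P(X≥7) from Σ C(n,i)·p₀^i·(1−p₀)^(n−i)
p-value (one-sided, H₁ greater) = 0.13898
→ bracket: p>=0.10

p-value bracket: p>=0.10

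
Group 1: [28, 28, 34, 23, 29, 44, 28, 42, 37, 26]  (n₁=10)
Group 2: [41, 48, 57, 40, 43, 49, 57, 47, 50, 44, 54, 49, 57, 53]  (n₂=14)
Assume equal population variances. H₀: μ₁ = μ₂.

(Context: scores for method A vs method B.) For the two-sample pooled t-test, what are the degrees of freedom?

degrees of freedom = 22

df = n₁ + n₂ − 2 = 10 + 14 − 2 = 22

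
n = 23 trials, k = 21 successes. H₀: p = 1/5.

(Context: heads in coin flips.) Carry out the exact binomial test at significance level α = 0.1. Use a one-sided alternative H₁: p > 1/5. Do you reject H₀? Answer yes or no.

Exact binomial: n=23, k=21, p₀=1/5=0.2000
P(X≥21) from Σ C(n,i)·p₀^i·(1−p₀)^(n−i)
p-value (one-sided, H₁ greater) = 0.00000
At α=0.1: p < α → reject H₀

reject H₀: yes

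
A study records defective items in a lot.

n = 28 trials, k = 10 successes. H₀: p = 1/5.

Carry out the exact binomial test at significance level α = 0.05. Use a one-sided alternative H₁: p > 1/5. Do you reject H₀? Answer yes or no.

Exact binomial: n=28, k=10, p₀=1/5=0.2000
P(X≥10) from Σ C(n,i)·p₀^i·(1−p₀)^(n−i)
p-value (one-sided, H₁ greater) = 0.03907
At α=0.05: p < α → reject H₀

reject H₀: yes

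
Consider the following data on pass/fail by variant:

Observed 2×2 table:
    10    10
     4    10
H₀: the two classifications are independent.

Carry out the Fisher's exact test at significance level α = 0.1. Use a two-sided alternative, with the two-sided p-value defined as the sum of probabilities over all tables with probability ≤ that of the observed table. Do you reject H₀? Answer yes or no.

Margins: r₁=20, r₂=14, c₁=14, c₂=20, n=34
p_obs = C(20,10)·C(14,4)/C(34,14); sum pmf over tables with pmf ≤ p_obs
p-value (two-sided) = 0.29554
At α=0.1: p ≥ α → fail to reject H₀

reject H₀: no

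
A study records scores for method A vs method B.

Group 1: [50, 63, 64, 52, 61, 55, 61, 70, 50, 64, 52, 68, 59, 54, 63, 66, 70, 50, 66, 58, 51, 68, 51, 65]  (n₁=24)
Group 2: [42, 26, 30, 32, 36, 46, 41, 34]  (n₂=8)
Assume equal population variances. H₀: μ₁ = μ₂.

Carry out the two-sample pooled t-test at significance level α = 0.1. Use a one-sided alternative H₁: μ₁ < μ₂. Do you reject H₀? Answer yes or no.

reject H₀: no

x̄₁=59.625, s₁=7.008, n₁=24
x̄₂=35.875, s₂=6.728, n₂=8
s_p² = [23·7.008² + 7·6.728²]/30 = 48.2167
SE = √(s_p²·(1/24+1/8)) = 2.8348
t = (59.625−35.875)/2.8348 = 8.3780
df = 30
p-value (one-sided, H₁ less) = 1.00000
At α=0.1: p ≥ α → fail to reject H₀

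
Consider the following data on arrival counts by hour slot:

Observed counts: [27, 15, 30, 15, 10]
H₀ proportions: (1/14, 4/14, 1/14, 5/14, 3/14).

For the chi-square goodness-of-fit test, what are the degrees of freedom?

df = k − 1 = 5 − 1 = 4

degrees of freedom = 4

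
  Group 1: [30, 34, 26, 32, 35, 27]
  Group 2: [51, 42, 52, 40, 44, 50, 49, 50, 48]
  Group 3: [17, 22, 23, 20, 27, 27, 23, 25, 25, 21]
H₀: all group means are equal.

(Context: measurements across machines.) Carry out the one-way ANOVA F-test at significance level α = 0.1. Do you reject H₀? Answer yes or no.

Group means [30.67, 47.33, 23.00], grand mean 33.600
SSB = Σnᵢ(x̄ᵢ−x̄)² = 2872.667; SSW = ΣΣ(x−x̄ᵢ)² = 303.333
MSB = 2872.667/2 = 1436.3333; MSW = 303.333/22 = 13.7879
F = MSB/MSW = 104.1736
df = (2, 22)
p-value (upper-tail) = 0.00000
At α=0.1: p < α → reject H₀

reject H₀: yes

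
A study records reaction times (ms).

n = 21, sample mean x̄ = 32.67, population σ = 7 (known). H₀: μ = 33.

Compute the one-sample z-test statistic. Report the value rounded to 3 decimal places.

SE = σ/√n = 7/√21 = 1.5275
z = (x̄−μ₀)/SE = (32.67−33)/1.5275 = -0.2160

test statistic = -0.216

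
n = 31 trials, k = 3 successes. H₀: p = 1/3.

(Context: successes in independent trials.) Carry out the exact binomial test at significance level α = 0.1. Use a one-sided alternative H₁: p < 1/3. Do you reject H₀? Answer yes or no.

Exact binomial: n=31, k=3, p₀=1/3=0.3333
P(X≤3) from Σ C(n,i)·p₀^i·(1−p₀)^(n−i)
p-value (one-sided, H₁ less) = 0.00242
At α=0.1: p < α → reject H₀

reject H₀: yes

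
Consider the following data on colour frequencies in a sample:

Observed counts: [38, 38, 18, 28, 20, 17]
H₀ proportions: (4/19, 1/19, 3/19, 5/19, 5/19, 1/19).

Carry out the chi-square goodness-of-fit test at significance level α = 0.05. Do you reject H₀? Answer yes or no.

n = 159; E_i = n·p_i = [33.47, 8.37, 25.11, 41.84, 41.84, 8.37]
χ² = (38−33.47)²/33.47 + (38−8.37)²/8.37 + (18−25.11)²/25.11 + (28−41.84)²/41.84 + (20−41.84)²/41.84 + (17−8.37)²/8.37 = 132.4289
df = 5
p-value (upper-tail) = 0.00000
At α=0.05: p < α → reject H₀

reject H₀: yes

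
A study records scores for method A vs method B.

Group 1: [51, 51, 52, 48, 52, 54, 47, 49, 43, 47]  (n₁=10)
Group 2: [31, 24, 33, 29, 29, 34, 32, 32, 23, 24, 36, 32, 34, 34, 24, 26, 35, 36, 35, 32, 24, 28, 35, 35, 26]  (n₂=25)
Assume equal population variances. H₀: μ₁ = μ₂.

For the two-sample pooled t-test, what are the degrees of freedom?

degrees of freedom = 33

df = n₁ + n₂ − 2 = 10 + 25 − 2 = 33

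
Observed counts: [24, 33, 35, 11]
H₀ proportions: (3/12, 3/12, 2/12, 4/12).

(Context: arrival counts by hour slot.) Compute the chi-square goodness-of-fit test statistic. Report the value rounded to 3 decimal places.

test statistic = 36.544

n = 103; E_i = n·p_i = [25.75, 25.75, 17.17, 34.33]
χ² = (24−25.75)²/25.75 + (33−25.75)²/25.75 + (35−17.17)²/17.17 + (11−34.33)²/34.33 = 36.5437
df = 3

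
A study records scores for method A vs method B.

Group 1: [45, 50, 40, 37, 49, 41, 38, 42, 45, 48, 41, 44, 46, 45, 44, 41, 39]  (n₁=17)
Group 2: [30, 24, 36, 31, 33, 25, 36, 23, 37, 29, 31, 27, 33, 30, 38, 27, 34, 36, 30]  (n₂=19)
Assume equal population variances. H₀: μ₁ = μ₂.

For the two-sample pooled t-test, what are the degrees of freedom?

df = n₁ + n₂ − 2 = 17 + 19 − 2 = 34

degrees of freedom = 34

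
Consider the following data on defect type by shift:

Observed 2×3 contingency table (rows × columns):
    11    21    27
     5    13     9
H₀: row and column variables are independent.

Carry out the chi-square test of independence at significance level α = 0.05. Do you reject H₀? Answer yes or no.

Row totals [59, 27], col totals [16, 34, 36], n=86
χ² = (11−10.98)²/10.98 + (21−23.33)²/23.33 + (27−24.70)²/24.70 + (5−5.02)²/5.02 + (13−10.67)²/10.67 + (9−11.30)²/11.30 = 1.4223
df = 2
p-value (upper-tail) = 0.49108
At α=0.05: p ≥ α → fail to reject H₀

reject H₀: no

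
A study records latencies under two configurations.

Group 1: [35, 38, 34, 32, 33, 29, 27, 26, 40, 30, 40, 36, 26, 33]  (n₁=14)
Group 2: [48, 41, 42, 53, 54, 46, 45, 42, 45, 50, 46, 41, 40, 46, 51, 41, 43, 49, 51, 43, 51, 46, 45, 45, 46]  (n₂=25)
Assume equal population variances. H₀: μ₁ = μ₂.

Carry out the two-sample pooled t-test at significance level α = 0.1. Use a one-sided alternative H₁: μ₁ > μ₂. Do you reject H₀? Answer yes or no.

x̄₁=32.786, s₁=4.775, n₁=14
x̄₂=46.000, s₂=3.990, n₂=25
s_p² = [13·4.775² + 24·3.990²]/37 = 18.3340
SE = √(s_p²·(1/14+1/25)) = 1.4293
t = (32.786−46.000)/1.4293 = -9.2452
df = 37
p-value (one-sided, H₁ greater) = 1.00000
At α=0.1: p ≥ α → fail to reject H₀

reject H₀: no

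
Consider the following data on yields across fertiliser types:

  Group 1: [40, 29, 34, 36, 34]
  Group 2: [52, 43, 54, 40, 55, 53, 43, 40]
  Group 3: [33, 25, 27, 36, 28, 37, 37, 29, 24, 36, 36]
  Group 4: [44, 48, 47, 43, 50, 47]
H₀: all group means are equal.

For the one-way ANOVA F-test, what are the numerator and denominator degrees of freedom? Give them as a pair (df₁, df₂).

k = 4 groups, N = 30 total
df = (k−1, N−k) = (4−1, 30−4) = (3, 26)

degrees of freedom = [3, 26]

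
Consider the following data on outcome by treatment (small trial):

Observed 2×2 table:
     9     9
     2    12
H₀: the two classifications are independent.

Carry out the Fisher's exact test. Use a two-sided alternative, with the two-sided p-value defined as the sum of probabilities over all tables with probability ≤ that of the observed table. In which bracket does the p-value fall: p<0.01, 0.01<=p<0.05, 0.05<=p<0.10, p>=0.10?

p-value bracket: 0.05<=p<0.10

Margins: r₁=18, r₂=14, c₁=11, c₂=21, n=32
p_obs = C(18,9)·C(14,2)/C(32,11); sum pmf over tables with pmf ≤ p_obs
p-value (two-sided) = 0.06079
→ bracket: 0.05<=p<0.10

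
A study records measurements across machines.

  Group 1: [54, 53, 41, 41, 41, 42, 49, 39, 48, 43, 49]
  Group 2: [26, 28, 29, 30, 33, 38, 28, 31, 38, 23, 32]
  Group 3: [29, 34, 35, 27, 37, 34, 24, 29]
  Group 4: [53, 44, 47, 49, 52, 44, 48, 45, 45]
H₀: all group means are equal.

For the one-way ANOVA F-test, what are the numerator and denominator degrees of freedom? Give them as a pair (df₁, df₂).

degrees of freedom = [3, 35]

k = 4 groups, N = 39 total
df = (k−1, N−k) = (4−1, 39−4) = (3, 35)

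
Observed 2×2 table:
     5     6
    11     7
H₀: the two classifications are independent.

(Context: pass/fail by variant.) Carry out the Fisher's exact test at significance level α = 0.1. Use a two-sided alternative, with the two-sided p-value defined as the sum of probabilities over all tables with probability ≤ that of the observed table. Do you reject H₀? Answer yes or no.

reject H₀: no

Margins: r₁=11, r₂=18, c₁=16, c₂=13, n=29
p_obs = C(11,5)·C(18,11)/C(29,16); sum pmf over tables with pmf ≤ p_obs
p-value (two-sided) = 0.46568
At α=0.1: p ≥ α → fail to reject H₀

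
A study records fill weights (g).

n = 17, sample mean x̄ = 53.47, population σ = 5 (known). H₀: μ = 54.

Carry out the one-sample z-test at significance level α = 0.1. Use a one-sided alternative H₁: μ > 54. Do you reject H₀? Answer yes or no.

SE = σ/√n = 5/√17 = 1.2127
z = (x̄−μ₀)/SE = (53.47−54)/1.2127 = -0.4370
p-value (one-sided, H₁ greater) = 0.66896
At α=0.1: p ≥ α → fail to reject H₀

reject H₀: no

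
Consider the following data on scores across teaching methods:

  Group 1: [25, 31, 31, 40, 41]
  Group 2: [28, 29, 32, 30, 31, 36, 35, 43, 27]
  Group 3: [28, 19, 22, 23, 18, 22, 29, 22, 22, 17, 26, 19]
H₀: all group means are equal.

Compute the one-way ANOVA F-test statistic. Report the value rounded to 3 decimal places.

test statistic = 15.287

Group means [33.60, 32.33, 22.25], grand mean 27.923
SSB = Σnᵢ(x̄ᵢ−x̄)² = 722.396; SSW = ΣΣ(x−x̄ᵢ)² = 543.450
MSB = 722.396/2 = 361.1981; MSW = 543.450/23 = 23.6283
F = MSB/MSW = 15.2867
df = (2, 23)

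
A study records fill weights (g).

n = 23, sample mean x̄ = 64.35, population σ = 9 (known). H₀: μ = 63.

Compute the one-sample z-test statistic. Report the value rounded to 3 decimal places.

test statistic = 0.719

SE = σ/√n = 9/√23 = 1.8766
z = (x̄−μ₀)/SE = (64.35−63)/1.8766 = 0.7194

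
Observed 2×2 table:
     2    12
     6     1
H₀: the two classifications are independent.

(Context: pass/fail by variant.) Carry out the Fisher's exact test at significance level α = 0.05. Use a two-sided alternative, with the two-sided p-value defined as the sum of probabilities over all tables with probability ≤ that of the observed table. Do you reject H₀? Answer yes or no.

reject H₀: yes

Margins: r₁=14, r₂=7, c₁=8, c₂=13, n=21
p_obs = C(14,2)·C(7,6)/C(21,8); sum pmf over tables with pmf ≤ p_obs
p-value (two-sided) = 0.00320
At α=0.05: p < α → reject H₀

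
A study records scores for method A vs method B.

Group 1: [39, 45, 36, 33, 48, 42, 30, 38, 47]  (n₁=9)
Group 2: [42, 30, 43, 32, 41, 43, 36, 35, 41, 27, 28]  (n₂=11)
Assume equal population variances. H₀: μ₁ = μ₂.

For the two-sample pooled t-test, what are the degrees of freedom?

df = n₁ + n₂ − 2 = 9 + 11 − 2 = 18

degrees of freedom = 18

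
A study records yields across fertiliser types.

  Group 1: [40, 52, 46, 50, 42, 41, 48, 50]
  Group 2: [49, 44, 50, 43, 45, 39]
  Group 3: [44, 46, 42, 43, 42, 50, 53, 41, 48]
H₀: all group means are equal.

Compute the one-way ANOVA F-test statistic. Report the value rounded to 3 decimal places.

test statistic = 0.124

Group means [46.12, 45.00, 45.44], grand mean 45.565
SSB = Σnᵢ(x̄ᵢ−x̄)² = 4.555; SSW = ΣΣ(x−x̄ᵢ)² = 367.097
MSB = 4.555/2 = 2.2775; MSW = 367.097/20 = 18.3549
F = MSB/MSW = 0.1241
df = (2, 20)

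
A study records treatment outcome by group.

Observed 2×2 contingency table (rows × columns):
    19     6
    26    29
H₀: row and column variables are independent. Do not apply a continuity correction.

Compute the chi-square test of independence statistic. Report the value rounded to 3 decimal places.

Row totals [25, 55], col totals [45, 35], n=80
χ² = (19−14.06)²/14.06 + (6−10.94)²/10.94 + (26−30.94)²/30.94 + (29−24.06)²/24.06 = 5.7637
df = 1

test statistic = 5.764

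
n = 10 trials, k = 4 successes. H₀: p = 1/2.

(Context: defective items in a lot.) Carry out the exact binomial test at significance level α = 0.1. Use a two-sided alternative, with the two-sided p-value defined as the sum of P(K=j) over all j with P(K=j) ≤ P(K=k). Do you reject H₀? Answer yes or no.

Exact binomial: n=10, k=4, p₀=1/2=0.5000
P(X=j) = C(n,j)·p₀^j·(1−p₀)^(n−j); p = Σ P(X=j) over j with P(X=j) ≤ P(X=4)
p-value (two-sided) = 0.75391
At α=0.1: p ≥ α → fail to reject H₀

reject H₀: no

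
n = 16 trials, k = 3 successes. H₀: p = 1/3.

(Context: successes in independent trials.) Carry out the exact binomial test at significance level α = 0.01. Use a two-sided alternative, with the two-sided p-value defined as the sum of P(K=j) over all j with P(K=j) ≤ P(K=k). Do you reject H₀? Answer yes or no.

Exact binomial: n=16, k=3, p₀=1/3=0.3333
P(X=j) = C(n,j)·p₀^j·(1−p₀)^(n−j); p = Σ P(X=j) over j with P(X=j) ≤ P(X=3)
p-value (two-sided) = 0.29245
At α=0.01: p ≥ α → fail to reject H₀

reject H₀: no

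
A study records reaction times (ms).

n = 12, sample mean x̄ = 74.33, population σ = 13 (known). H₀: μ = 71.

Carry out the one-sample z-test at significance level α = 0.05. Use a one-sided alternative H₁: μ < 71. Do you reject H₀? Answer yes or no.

reject H₀: no

SE = σ/√n = 13/√12 = 3.7528
z = (x̄−μ₀)/SE = (74.33−71)/3.7528 = 0.8873
p-value (one-sided, H₁ less) = 0.81255
At α=0.05: p ≥ α → fail to reject H₀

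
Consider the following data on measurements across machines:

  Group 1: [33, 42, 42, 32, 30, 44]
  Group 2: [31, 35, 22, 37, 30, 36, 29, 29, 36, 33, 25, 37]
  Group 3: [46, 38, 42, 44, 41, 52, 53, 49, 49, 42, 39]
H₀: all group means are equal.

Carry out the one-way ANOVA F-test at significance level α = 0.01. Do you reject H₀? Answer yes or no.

Group means [37.17, 31.67, 45.00], grand mean 37.862
SSB = Σnᵢ(x̄ᵢ−x̄)² = 1023.948; SSW = ΣΣ(x−x̄ᵢ)² = 717.500
MSB = 1023.948/2 = 511.9741; MSW = 717.500/26 = 27.5962
F = MSB/MSW = 18.5524
df = (2, 26)
p-value (upper-tail) = 0.00001
At α=0.01: p < α → reject H₀

reject H₀: yes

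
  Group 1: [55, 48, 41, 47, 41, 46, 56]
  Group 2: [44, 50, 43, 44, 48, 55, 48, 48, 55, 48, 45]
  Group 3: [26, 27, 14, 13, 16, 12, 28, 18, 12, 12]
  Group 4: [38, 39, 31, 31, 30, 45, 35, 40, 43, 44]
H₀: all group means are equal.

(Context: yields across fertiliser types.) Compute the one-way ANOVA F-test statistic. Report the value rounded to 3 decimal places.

test statistic = 61.930

Group means [47.71, 48.00, 17.80, 37.60], grand mean 37.263
SSB = Σnᵢ(x̄ᵢ−x̄)² = 5821.940; SSW = ΣΣ(x−x̄ᵢ)² = 1065.429
MSB = 5821.940/3 = 1940.6466; MSW = 1065.429/34 = 31.3361
F = MSB/MSW = 61.9300
df = (3, 34)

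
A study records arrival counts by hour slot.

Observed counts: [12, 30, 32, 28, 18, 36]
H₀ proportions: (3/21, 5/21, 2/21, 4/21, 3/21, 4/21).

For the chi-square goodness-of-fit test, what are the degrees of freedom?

df = k − 1 = 6 − 1 = 5

degrees of freedom = 5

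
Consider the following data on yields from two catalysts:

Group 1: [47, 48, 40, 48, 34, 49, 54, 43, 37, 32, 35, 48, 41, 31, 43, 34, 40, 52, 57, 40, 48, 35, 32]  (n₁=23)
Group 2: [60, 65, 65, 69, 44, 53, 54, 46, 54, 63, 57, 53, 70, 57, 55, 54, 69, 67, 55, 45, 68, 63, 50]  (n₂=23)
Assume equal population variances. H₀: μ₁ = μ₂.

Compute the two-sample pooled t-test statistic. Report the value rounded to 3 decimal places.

test statistic = -6.948

x̄₁=42.087, s₁=7.609, n₁=23
x̄₂=58.087, s₂=8.005, n₂=23
s_p² = [22·7.609² + 22·8.005²]/44 = 60.9921
SE = √(s_p²·(1/23+1/23)) = 2.3030
t = (42.087−58.087)/2.3030 = -6.9476
df = 44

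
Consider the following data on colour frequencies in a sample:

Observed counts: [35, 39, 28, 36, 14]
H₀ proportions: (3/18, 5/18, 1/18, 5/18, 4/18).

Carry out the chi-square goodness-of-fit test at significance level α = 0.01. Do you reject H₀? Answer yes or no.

n = 152; E_i = n·p_i = [25.33, 42.22, 8.44, 42.22, 33.78]
χ² = (35−25.33)²/25.33 + (39−42.22)²/42.22 + (28−8.44)²/8.44 + (36−42.22)²/42.22 + (14−33.78)²/33.78 = 61.7184
df = 4
p-value (upper-tail) = 0.00000
At α=0.01: p < α → reject H₀

reject H₀: yes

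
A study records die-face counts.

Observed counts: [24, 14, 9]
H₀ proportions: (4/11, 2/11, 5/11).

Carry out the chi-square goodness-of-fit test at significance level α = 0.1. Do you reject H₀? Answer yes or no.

reject H₀: yes

n = 47; E_i = n·p_i = [17.09, 8.55, 21.36]
χ² = (24−17.09)²/17.09 + (14−8.55)²/8.55 + (9−21.36)²/21.36 = 13.4298
df = 2
p-value (upper-tail) = 0.00121
At α=0.1: p < α → reject H₀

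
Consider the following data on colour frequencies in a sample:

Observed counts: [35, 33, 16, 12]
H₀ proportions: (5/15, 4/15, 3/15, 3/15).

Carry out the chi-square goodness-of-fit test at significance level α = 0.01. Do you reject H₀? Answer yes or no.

reject H₀: no

n = 96; E_i = n·p_i = [32.00, 25.60, 19.20, 19.20]
χ² = (35−32.00)²/32.00 + (33−25.60)²/25.60 + (16−19.20)²/19.20 + (12−19.20)²/19.20 = 5.6536
df = 3
p-value (upper-tail) = 0.12973
At α=0.01: p ≥ α → fail to reject H₀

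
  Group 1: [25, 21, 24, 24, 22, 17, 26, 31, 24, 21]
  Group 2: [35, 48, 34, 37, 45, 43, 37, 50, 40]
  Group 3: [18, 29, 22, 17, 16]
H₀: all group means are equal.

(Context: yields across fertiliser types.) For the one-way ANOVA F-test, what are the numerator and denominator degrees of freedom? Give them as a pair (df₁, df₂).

k = 3 groups, N = 24 total
df = (k−1, N−k) = (3−1, 24−3) = (2, 21)

degrees of freedom = [2, 21]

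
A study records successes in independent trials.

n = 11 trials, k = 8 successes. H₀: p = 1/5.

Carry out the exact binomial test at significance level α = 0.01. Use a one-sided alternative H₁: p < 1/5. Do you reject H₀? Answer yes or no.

Exact binomial: n=11, k=8, p₀=1/5=0.2000
P(X≤8) from Σ C(n,i)·p₀^i·(1−p₀)^(n−i)
p-value (one-sided, H₁ less) = 0.99998
At α=0.01: p ≥ α → fail to reject H₀

reject H₀: no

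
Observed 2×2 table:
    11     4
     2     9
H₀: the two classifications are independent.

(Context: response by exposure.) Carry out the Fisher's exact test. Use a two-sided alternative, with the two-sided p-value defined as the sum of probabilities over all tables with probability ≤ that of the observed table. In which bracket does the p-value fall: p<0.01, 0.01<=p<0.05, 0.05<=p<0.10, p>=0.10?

Margins: r₁=15, r₂=11, c₁=13, c₂=13, n=26
p_obs = C(15,11)·C(11,2)/C(26,13); sum pmf over tables with pmf ≤ p_obs
p-value (two-sided) = 0.01542
→ bracket: 0.01<=p<0.05

p-value bracket: 0.01<=p<0.05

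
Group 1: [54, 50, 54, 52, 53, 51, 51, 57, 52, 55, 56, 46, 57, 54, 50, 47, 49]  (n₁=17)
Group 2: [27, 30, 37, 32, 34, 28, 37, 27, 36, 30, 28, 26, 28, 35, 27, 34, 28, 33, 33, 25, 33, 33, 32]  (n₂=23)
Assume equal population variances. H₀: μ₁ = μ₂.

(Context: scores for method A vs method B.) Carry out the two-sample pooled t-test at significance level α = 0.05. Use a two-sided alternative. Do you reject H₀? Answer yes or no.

x̄₁=52.235, s₁=3.231, n₁=17
x̄₂=31.000, s₂=3.668, n₂=23
s_p² = [16·3.231² + 22·3.668²]/38 = 12.1858
SE = √(s_p²·(1/17+1/23)) = 1.1165
t = (52.235−31.000)/1.1165 = 19.0191
df = 38
p-value (two-sided) = 0.00000
At α=0.05: p < α → reject H₀

reject H₀: yes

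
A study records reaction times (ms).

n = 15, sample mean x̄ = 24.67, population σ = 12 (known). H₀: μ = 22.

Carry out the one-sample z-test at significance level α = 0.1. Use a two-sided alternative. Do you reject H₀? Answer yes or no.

reject H₀: no

SE = σ/√n = 12/√15 = 3.0984
z = (x̄−μ₀)/SE = (24.67−22)/3.0984 = 0.8617
p-value (two-sided) = 0.38883
At α=0.1: p ≥ α → fail to reject H₀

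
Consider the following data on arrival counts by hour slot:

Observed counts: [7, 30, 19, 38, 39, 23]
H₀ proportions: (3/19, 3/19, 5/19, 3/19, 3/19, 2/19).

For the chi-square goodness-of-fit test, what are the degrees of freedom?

degrees of freedom = 5

df = k − 1 = 6 − 1 = 5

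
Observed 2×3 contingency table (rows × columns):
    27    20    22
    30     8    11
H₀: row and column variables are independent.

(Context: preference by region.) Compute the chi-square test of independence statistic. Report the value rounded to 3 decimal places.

Row totals [69, 49], col totals [57, 28, 33], n=118
χ² = (27−33.33)²/33.33 + (20−16.37)²/16.37 + (22−19.30)²/19.30 + (30−23.67)²/23.67 + (8−11.63)²/11.63 + (11−13.70)²/13.70 = 5.7426
df = 2

test statistic = 5.743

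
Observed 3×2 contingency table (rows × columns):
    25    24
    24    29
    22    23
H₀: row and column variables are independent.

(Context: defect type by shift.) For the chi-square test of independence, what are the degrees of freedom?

degrees of freedom = 2

df = (r−1)(c−1) = (3−1)·(2−1) = 2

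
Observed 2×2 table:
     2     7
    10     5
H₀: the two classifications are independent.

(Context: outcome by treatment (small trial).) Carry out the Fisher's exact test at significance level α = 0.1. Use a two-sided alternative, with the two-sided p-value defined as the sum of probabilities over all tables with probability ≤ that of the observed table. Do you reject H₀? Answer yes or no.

Margins: r₁=9, r₂=15, c₁=12, c₂=12, n=24
p_obs = C(9,2)·C(15,10)/C(24,12); sum pmf over tables with pmf ≤ p_obs
p-value (two-sided) = 0.08938
At α=0.1: p < α → reject H₀

reject H₀: yes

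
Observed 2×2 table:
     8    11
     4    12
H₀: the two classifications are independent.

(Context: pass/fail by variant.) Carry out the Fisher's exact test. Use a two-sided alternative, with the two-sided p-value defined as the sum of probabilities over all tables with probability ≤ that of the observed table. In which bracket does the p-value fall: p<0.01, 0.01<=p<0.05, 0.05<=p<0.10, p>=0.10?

p-value bracket: p>=0.10

Margins: r₁=19, r₂=16, c₁=12, c₂=23, n=35
p_obs = C(19,8)·C(16,4)/C(35,12); sum pmf over tables with pmf ≤ p_obs
p-value (two-sided) = 0.47586
→ bracket: p>=0.10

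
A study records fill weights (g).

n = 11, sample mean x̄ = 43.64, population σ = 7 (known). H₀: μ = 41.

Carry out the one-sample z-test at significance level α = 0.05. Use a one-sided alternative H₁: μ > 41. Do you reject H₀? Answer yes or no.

reject H₀: no

SE = σ/√n = 7/√11 = 2.1106
z = (x̄−μ₀)/SE = (43.64−41)/2.1106 = 1.2508
p-value (one-sided, H₁ greater) = 0.10550
At α=0.05: p ≥ α → fail to reject H₀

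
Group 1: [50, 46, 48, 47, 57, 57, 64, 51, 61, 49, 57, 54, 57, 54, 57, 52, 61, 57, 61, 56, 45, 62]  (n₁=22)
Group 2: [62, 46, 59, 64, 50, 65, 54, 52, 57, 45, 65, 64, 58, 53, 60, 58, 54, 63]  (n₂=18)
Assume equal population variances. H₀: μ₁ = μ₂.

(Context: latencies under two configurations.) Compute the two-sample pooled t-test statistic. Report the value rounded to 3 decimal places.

x̄₁=54.682, s₁=5.532, n₁=22
x̄₂=57.167, s₂=6.299, n₂=18
s_p² = [21·5.532² + 17·6.299²]/38 = 34.6651
SE = √(s_p²·(1/22+1/18)) = 1.8712
t = (54.682−57.167)/1.8712 = -1.3279
df = 38

test statistic = -1.328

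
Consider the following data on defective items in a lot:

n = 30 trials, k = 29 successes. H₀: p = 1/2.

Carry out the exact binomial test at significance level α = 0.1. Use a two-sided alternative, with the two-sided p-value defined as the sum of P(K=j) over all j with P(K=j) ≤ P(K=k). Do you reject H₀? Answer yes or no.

reject H₀: yes

Exact binomial: n=30, k=29, p₀=1/2=0.5000
P(X=j) = C(n,j)·p₀^j·(1−p₀)^(n−j); p = Σ P(X=j) over j with P(X=j) ≤ P(X=29)
p-value (two-sided) = 0.00000
At α=0.1: p < α → reject H₀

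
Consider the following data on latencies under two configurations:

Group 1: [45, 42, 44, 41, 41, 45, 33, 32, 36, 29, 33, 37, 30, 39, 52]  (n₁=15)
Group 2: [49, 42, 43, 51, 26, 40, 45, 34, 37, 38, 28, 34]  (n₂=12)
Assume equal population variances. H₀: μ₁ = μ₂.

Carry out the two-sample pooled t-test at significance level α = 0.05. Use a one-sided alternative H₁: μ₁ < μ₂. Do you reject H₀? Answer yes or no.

reject H₀: no

x̄₁=38.600, s₁=6.522, n₁=15
x̄₂=38.917, s₂=7.692, n₂=12
s_p² = [14·6.522² + 11·7.692²]/25 = 49.8607
SE = √(s_p²·(1/15+1/12)) = 2.7348
t = (38.600−38.917)/2.7348 = -0.1158
df = 25
p-value (one-sided, H₁ less) = 0.45437
At α=0.05: p ≥ α → fail to reject H₀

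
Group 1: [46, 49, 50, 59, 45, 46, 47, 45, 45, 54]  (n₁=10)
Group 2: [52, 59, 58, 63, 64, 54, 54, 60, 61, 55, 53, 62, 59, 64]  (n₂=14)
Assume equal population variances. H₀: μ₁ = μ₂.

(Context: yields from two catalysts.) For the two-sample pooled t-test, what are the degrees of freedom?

df = n₁ + n₂ − 2 = 10 + 14 − 2 = 22

degrees of freedom = 22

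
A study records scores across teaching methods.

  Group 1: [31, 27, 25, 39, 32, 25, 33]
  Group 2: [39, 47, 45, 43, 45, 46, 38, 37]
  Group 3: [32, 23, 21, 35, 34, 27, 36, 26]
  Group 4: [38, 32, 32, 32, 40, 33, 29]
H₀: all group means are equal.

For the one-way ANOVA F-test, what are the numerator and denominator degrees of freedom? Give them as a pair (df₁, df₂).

k = 4 groups, N = 30 total
df = (k−1, N−k) = (4−1, 30−4) = (3, 26)

degrees of freedom = [3, 26]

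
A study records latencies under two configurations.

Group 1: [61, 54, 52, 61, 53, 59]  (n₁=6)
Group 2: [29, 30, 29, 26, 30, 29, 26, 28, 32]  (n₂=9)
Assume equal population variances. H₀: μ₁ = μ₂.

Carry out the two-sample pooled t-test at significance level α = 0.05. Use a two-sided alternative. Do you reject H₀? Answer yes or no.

reject H₀: yes

x̄₁=56.667, s₁=4.131, n₁=6
x̄₂=28.778, s₂=1.922, n₂=9
s_p² = [5·4.131² + 8·1.922²]/13 = 8.8376
SE = √(s_p²·(1/6+1/9)) = 1.5668
t = (56.667−28.778)/1.5668 = 17.7998
df = 13
p-value (two-sided) = 0.00000
At α=0.05: p < α → reject H₀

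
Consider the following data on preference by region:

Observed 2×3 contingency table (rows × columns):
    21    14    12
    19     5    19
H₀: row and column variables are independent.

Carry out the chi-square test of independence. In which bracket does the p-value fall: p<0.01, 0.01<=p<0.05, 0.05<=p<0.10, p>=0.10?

Row totals [47, 43], col totals [40, 19, 31], n=90
χ² = (21−20.89)²/20.89 + (14−9.92)²/9.92 + (12−16.19)²/16.19 + (19−19.11)²/19.11 + (5−9.08)²/9.08 + (19−14.81)²/14.81 = 5.7774
df = 2
p-value (upper-tail) = 0.05565
→ bracket: 0.05<=p<0.10

p-value bracket: 0.05<=p<0.10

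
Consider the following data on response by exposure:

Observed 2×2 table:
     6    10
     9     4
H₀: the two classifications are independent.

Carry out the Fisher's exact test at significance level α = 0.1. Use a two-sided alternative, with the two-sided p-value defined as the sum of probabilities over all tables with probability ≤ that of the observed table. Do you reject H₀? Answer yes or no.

Margins: r₁=16, r₂=13, c₁=15, c₂=14, n=29
p_obs = C(16,6)·C(13,9)/C(29,15); sum pmf over tables with pmf ≤ p_obs
p-value (two-sided) = 0.13942
At α=0.1: p ≥ α → fail to reject H₀

reject H₀: no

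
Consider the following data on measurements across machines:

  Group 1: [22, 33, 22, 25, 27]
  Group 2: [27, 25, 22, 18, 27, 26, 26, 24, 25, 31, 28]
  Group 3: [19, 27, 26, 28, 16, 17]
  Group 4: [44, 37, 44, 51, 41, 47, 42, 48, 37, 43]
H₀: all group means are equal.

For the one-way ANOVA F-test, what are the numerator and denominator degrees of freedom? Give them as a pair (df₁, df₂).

k = 4 groups, N = 32 total
df = (k−1, N−k) = (4−1, 32−4) = (3, 28)

degrees of freedom = [3, 28]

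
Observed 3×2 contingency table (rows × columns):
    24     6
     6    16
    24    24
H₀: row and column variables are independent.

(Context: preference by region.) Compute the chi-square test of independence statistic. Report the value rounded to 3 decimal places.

Row totals [30, 22, 48], col totals [54, 46], n=100
χ² = (24−16.20)²/16.20 + (6−13.80)²/13.80 + (6−11.88)²/11.88 + (16−10.12)²/10.12 + (24−25.92)²/25.92 + (24−22.08)²/22.08 = 14.8002
df = 2

test statistic = 14.800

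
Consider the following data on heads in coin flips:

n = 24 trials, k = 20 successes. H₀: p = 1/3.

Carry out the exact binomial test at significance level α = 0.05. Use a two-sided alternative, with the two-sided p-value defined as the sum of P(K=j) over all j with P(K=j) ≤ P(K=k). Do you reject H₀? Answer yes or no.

Exact binomial: n=24, k=20, p₀=1/3=0.3333
P(X=j) = C(n,j)·p₀^j·(1−p₀)^(n−j); p = Σ P(X=j) over j with P(X=j) ≤ P(X=20)
p-value (two-sided) = 0.00000
At α=0.05: p < α → reject H₀

reject H₀: yes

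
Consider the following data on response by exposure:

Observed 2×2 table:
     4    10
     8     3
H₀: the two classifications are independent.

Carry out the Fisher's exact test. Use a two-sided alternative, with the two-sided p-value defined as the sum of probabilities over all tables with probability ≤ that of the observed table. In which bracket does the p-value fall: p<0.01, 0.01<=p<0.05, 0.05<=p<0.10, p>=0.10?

p-value bracket: 0.01<=p<0.05

Margins: r₁=14, r₂=11, c₁=12, c₂=13, n=25
p_obs = C(14,4)·C(11,8)/C(25,12); sum pmf over tables with pmf ≤ p_obs
p-value (two-sided) = 0.04718
→ bracket: 0.01<=p<0.05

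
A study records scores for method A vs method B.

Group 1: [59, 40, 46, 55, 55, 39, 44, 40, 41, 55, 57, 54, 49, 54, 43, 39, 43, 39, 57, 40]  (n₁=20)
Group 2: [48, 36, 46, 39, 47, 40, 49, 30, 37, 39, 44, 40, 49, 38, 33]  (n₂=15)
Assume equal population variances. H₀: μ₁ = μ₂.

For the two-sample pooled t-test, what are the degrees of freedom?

df = n₁ + n₂ − 2 = 20 + 15 − 2 = 33

degrees of freedom = 33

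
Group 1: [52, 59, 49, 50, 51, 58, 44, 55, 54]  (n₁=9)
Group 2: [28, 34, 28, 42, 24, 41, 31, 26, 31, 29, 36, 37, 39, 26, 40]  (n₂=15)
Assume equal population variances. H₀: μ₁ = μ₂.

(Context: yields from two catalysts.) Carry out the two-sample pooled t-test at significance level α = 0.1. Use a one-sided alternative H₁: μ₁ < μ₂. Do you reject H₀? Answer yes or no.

x̄₁=52.444, s₁=4.667, n₁=9
x̄₂=32.800, s₂=6.026, n₂=15
s_p² = [8·4.667² + 14·6.026²]/22 = 31.0283
SE = √(s_p²·(1/9+1/15)) = 2.3486
t = (52.444−32.800)/2.3486 = 8.3642
df = 22
p-value (one-sided, H₁ less) = 1.00000
At α=0.1: p ≥ α → fail to reject H₀

reject H₀: no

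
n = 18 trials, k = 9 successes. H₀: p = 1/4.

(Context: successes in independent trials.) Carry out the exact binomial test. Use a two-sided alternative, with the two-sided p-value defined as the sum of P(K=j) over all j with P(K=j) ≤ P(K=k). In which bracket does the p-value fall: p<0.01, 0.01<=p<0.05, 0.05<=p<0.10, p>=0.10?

p-value bracket: 0.01<=p<0.05

Exact binomial: n=18, k=9, p₀=1/4=0.2500
P(X=j) = C(n,j)·p₀^j·(1−p₀)^(n−j); p = Σ P(X=j) over j with P(X=j) ≤ P(X=9)
p-value (two-sided) = 0.02499
→ bracket: 0.01<=p<0.05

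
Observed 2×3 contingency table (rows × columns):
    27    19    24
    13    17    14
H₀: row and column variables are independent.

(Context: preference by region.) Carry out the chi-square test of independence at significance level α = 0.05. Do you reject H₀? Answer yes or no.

reject H₀: no

Row totals [70, 44], col totals [40, 36, 38], n=114
χ² = (27−24.56)²/24.56 + (19−22.11)²/22.11 + (24−23.33)²/23.33 + (13−15.44)²/15.44 + (17−13.89)²/13.89 + (14−14.67)²/14.67 = 1.8069
df = 2
p-value (upper-tail) = 0.40518
At α=0.05: p ≥ α → fail to reject H₀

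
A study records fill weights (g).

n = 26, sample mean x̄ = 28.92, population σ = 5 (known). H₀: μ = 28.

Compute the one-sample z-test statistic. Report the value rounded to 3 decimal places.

SE = σ/√n = 5/√26 = 0.9806
z = (x̄−μ₀)/SE = (28.92−28)/0.9806 = 0.9382

test statistic = 0.938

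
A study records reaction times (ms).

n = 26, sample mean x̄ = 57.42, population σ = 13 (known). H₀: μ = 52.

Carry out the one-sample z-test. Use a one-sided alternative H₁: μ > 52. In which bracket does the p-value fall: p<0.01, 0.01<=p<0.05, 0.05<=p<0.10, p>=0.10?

SE = σ/√n = 13/√26 = 2.5495
z = (x̄−μ₀)/SE = (57.42−52)/2.5495 = 2.1259
p-value (one-sided, H₁ greater) = 0.01676
→ bracket: 0.01<=p<0.05

p-value bracket: 0.01<=p<0.05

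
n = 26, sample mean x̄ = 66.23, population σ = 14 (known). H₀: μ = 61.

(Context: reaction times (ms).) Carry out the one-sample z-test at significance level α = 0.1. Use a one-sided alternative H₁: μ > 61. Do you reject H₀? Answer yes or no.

SE = σ/√n = 14/√26 = 2.7456
z = (x̄−μ₀)/SE = (66.23−61)/2.7456 = 1.9048
p-value (one-sided, H₁ greater) = 0.02840
At α=0.1: p < α → reject H₀

reject H₀: yes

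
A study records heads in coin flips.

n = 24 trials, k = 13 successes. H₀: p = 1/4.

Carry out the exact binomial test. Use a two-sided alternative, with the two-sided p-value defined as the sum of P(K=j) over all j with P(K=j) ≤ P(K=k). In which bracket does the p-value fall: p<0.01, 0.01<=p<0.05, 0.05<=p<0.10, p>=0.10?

p-value bracket: p<0.01

Exact binomial: n=24, k=13, p₀=1/4=0.2500
P(X=j) = C(n,j)·p₀^j·(1−p₀)^(n−j); p = Σ P(X=j) over j with P(X=j) ≤ P(X=13)
p-value (two-sided) = 0.00310
→ bracket: p<0.01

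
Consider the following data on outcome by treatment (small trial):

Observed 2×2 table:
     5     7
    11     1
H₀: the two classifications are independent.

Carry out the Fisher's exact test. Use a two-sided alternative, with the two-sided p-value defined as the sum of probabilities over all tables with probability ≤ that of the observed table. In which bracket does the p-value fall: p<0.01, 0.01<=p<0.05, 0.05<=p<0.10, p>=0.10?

Margins: r₁=12, r₂=12, c₁=16, c₂=8, n=24
p_obs = C(12,5)·C(12,11)/C(24,16); sum pmf over tables with pmf ≤ p_obs
p-value (two-sided) = 0.02719
→ bracket: 0.01<=p<0.05

p-value bracket: 0.01<=p<0.05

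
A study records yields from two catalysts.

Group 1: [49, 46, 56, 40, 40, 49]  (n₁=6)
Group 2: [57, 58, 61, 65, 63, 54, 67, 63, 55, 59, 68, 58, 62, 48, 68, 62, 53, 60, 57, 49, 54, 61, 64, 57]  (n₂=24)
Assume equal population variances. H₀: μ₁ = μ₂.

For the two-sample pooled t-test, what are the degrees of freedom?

df = n₁ + n₂ − 2 = 6 + 24 − 2 = 28

degrees of freedom = 28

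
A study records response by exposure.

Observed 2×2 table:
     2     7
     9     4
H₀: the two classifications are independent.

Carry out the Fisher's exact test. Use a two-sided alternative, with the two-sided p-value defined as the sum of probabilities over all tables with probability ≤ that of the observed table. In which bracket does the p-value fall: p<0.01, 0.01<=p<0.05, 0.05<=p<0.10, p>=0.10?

p-value bracket: 0.05<=p<0.10

Margins: r₁=9, r₂=13, c₁=11, c₂=11, n=22
p_obs = C(9,2)·C(13,9)/C(22,11); sum pmf over tables with pmf ≤ p_obs
p-value (two-sided) = 0.08050
→ bracket: 0.05<=p<0.10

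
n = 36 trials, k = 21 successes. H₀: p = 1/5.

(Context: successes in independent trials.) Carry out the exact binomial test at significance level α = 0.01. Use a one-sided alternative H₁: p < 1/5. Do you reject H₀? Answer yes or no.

Exact binomial: n=36, k=21, p₀=1/5=0.2000
P(X≤21) from Σ C(n,i)·p₀^i·(1−p₀)^(n−i)
p-value (one-sided, H₁ less) = 1.00000
At α=0.01: p ≥ α → fail to reject H₀

reject H₀: no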